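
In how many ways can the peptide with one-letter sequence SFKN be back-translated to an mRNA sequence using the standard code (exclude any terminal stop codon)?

48

Ser: 6 codons.
Phe: 2 codons.
Lys: 2 codons.
Asn: 2 codons.
6 × 2 × 2 × 2 = 48.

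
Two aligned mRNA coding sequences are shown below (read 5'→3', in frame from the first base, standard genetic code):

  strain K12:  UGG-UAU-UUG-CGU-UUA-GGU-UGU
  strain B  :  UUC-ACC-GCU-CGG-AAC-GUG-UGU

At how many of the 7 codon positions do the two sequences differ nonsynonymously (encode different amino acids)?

Codon 1: UGG Trp / UUC Phe — nonsynonymous.
Codon 2: UAU Tyr / ACC Thr — nonsynonymous.
Codon 3: UUG Leu / GCU Ala — nonsynonymous.
Codon 4: CGU Arg / CGG Arg — synonymous.
Codon 5: UUA Leu / AAC Asn — nonsynonymous.
Codon 6: GGU Gly / GUG Val — nonsynonymous.
Codon 7: UGU Cys / UGU Cys — identical.
Nonsynonymous differences: 5.

5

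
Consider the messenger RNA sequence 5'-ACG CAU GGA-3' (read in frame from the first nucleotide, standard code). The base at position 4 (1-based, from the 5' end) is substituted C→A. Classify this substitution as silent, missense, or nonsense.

Position 4 falls in codon 2: CAU → His.
After the substitution the codon is AAU → Asn.
His ≠ Asn, so this is a missense mutation.

missense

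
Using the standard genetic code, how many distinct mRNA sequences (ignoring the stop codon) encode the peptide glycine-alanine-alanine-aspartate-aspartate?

Gly: 4 codons.
Ala: 4 codons.
Ala: 4 codons.
Asp: 2 codons.
Asp: 2 codons.
4 × 4 × 4 × 2 × 2 = 256.

256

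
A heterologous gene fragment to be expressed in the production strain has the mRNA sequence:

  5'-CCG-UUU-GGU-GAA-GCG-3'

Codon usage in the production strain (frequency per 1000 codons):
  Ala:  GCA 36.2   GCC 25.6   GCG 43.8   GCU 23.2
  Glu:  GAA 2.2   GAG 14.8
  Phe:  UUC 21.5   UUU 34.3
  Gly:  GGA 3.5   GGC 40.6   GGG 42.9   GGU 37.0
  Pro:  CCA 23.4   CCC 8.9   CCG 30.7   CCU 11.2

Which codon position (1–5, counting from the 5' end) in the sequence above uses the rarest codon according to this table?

4

Codon 1 CCG (Pro): 30.7 per 1000.
Codon 2 UUU (Phe): 34.3 per 1000.
Codon 3 GGU (Gly): 37.0 per 1000.
Codon 4 GAA (Glu): 2.2 per 1000.
Codon 5 GCG (Ala): 43.8 per 1000.
Lowest frequency is 2.2 at codon 4.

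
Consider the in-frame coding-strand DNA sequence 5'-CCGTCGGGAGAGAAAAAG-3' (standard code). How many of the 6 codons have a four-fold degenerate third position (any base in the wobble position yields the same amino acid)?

3

Codon 1 CCG (Pro): third position 4-fold.
Codon 2 TCG (Ser): third position 4-fold.
Codon 3 GGA (Gly): third position 4-fold.
Codon 4 GAG (Glu): third position 2-fold.
Codon 5 AAA (Lys): third position 2-fold.
Codon 6 AAG (Lys): third position 2-fold.
Four-fold degenerate third positions: 3.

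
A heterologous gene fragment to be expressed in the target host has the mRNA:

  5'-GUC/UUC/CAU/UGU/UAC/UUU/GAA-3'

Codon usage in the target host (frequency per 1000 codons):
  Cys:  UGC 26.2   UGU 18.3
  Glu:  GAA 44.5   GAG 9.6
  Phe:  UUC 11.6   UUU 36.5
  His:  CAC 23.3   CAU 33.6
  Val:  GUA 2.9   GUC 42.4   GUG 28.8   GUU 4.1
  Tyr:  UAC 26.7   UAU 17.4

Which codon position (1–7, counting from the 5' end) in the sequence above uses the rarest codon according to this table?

Codon 1 GUC (Val): 42.4 per 1000.
Codon 2 UUC (Phe): 11.6 per 1000.
Codon 3 CAU (His): 33.6 per 1000.
Codon 4 UGU (Cys): 18.3 per 1000.
Codon 5 UAC (Tyr): 26.7 per 1000.
Codon 6 UUU (Phe): 36.5 per 1000.
Codon 7 GAA (Glu): 44.5 per 1000.
Lowest frequency is 11.6 at codon 2.

2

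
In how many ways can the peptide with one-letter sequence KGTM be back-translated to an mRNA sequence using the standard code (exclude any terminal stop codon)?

32

Lys: 2 codons.
Gly: 4 codons.
Thr: 4 codons.
Met: 1 codon.
2 × 4 × 4 × 1 = 32.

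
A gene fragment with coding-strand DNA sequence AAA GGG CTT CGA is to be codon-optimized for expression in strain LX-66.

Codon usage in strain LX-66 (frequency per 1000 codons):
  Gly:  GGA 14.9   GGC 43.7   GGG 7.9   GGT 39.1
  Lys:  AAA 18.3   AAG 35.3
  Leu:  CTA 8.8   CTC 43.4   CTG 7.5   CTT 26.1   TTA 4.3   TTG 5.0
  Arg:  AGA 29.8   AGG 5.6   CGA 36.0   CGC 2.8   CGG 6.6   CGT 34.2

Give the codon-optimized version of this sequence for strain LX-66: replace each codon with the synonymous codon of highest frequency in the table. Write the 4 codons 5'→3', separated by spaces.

Codon 1 (Lys): best is AAG at 35.3.
Codon 2 (Gly): best is GGC at 43.7.
Codon 3 (Leu): best is CTC at 43.4.
Codon 4 (Arg): best is CGA at 36.0.

AAG GGC CTC CGA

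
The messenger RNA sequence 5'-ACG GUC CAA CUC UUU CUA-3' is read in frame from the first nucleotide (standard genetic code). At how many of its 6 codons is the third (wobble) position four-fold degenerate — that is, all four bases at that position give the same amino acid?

Codon 1 ACG (Thr): third position 4-fold.
Codon 2 GUC (Val): third position 4-fold.
Codon 3 CAA (Gln): third position 2-fold.
Codon 4 CUC (Leu): third position 4-fold.
Codon 5 UUU (Phe): third position 2-fold.
Codon 6 CUA (Leu): third position 4-fold.
Four-fold degenerate third positions: 4.

4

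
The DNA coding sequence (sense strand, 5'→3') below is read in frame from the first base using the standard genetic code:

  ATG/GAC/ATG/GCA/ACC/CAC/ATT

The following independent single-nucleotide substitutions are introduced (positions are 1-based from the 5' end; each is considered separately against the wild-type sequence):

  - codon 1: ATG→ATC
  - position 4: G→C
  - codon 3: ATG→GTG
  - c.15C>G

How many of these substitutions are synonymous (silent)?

1

Codon 1: ATG (Met) → ATC (Ile) — missense.
Codon 2: GAC (Asp) → CAC (His) — missense.
Codon 3: ATG (Met) → GTG (Val) — missense.
Codon 5: ACC (Thr) → ACG (Thr) — synonymous.
Synonymous: 1 of 4.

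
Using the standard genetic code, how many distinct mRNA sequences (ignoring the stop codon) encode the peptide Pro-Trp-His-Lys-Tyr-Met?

Pro: 4 codons.
Trp: 1 codon.
His: 2 codons.
Lys: 2 codons.
Tyr: 2 codons.
Met: 1 codon.
4 × 1 × 2 × 2 × 2 × 1 = 32.

32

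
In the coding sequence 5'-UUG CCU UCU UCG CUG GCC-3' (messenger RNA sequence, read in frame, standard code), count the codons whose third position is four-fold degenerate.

Codon 1 UUG (Leu): third position 2-fold.
Codon 2 CCU (Pro): third position 4-fold.
Codon 3 UCU (Ser): third position 4-fold.
Codon 4 UCG (Ser): third position 4-fold.
Codon 5 CUG (Leu): third position 4-fold.
Codon 6 GCC (Ala): third position 4-fold.
Four-fold degenerate third positions: 5.

5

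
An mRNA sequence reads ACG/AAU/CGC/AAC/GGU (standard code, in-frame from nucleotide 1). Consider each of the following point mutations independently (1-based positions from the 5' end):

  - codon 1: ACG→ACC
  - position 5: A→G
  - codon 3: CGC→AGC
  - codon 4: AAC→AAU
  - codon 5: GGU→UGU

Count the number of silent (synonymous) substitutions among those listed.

Codon 1: ACG (Thr) → ACC (Thr) — synonymous.
Codon 2: AAU (Asn) → AGU (Ser) — missense.
Codon 3: CGC (Arg) → AGC (Ser) — missense.
Codon 4: AAC (Asn) → AAU (Asn) — synonymous.
Codon 5: GGU (Gly) → UGU (Cys) — missense.
Synonymous: 2 of 5.

2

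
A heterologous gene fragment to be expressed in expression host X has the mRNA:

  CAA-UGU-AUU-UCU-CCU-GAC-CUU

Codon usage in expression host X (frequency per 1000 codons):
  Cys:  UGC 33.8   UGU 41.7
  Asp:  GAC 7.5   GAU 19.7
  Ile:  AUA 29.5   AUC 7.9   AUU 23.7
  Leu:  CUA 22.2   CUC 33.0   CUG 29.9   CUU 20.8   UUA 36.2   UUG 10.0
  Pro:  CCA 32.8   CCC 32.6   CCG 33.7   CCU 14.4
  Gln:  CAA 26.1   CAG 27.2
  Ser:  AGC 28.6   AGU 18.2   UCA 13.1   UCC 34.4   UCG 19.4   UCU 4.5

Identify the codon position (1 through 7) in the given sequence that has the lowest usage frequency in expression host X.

4

Codon 1 CAA (Gln): 26.1 per 1000.
Codon 2 UGU (Cys): 41.7 per 1000.
Codon 3 AUU (Ile): 23.7 per 1000.
Codon 4 UCU (Ser): 4.5 per 1000.
Codon 5 CCU (Pro): 14.4 per 1000.
Codon 6 GAC (Asp): 7.5 per 1000.
Codon 7 CUU (Leu): 20.8 per 1000.
Lowest frequency is 4.5 at codon 4.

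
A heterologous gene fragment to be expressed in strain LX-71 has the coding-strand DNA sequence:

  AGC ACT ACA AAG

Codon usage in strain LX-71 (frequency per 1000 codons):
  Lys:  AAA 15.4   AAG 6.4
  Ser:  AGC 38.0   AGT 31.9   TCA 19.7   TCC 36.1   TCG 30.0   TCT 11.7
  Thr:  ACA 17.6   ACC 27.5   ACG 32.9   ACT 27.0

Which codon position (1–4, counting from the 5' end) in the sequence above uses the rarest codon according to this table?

Codon 1 AGC (Ser): 38.0 per 1000.
Codon 2 ACT (Thr): 27.0 per 1000.
Codon 3 ACA (Thr): 17.6 per 1000.
Codon 4 AAG (Lys): 6.4 per 1000.
Lowest frequency is 6.4 at codon 4.

4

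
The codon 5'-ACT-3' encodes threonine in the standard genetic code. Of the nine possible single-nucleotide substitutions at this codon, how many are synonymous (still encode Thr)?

Position 1: none → 0 synonymous.
Position 2: none → 0 synonymous.
Position 3: ACC, ACA, ACG → 3 synonymous.
Total: 0 + 0 + 3 = 3.

3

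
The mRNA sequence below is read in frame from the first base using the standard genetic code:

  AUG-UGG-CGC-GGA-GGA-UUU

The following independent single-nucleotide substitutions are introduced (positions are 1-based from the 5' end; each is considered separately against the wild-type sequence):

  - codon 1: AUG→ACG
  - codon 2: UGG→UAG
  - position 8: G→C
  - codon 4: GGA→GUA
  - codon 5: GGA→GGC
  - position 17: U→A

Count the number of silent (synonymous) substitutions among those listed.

1

Codon 1: AUG (Met) → ACG (Thr) — missense.
Codon 2: UGG (Trp) → UAG (Stop) — nonsense.
Codon 3: CGC (Arg) → CCC (Pro) — missense.
Codon 4: GGA (Gly) → GUA (Val) — missense.
Codon 5: GGA (Gly) → GGC (Gly) — synonymous.
Codon 6: UUU (Phe) → UAU (Tyr) — missense.
Synonymous: 1 of 6.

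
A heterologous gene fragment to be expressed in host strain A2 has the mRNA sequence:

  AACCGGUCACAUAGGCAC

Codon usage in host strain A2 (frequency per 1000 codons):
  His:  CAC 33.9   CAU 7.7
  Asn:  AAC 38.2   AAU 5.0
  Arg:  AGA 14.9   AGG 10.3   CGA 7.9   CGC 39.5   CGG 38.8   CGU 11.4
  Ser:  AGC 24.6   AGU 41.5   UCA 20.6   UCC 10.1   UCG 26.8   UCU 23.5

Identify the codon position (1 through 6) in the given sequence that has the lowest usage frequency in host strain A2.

Codon 1 AAC (Asn): 38.2 per 1000.
Codon 2 CGG (Arg): 38.8 per 1000.
Codon 3 UCA (Ser): 20.6 per 1000.
Codon 4 CAU (His): 7.7 per 1000.
Codon 5 AGG (Arg): 10.3 per 1000.
Codon 6 CAC (His): 33.9 per 1000.
Lowest frequency is 7.7 at codon 4.

4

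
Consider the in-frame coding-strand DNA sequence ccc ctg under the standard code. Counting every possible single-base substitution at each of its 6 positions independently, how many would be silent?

Codon 1 (CCC, Pro): 3 synonymous substitutions.
Codon 2 (CTG, Leu): 4 synonymous substitutions.
Total: 3 + 4 = 7.

7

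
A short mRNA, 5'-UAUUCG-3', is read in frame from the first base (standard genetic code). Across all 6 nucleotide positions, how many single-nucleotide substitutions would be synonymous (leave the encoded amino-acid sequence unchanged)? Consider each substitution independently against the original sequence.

Codon 1 (UAU, Tyr): 1 synonymous substitution.
Codon 2 (UCG, Ser): 3 synonymous substitutions.
Total: 1 + 3 = 4.

4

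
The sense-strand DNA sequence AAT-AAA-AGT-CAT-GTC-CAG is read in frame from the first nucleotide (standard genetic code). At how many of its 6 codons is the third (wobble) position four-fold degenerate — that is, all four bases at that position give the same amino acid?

Codon 1 AAT (Asn): third position 2-fold.
Codon 2 AAA (Lys): third position 2-fold.
Codon 3 AGT (Ser): third position 2-fold.
Codon 4 CAT (His): third position 2-fold.
Codon 5 GTC (Val): third position 4-fold.
Codon 6 CAG (Gln): third position 2-fold.
Four-fold degenerate third positions: 1.

1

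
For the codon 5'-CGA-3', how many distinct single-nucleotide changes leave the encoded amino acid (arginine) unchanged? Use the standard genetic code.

Position 1: AGA → 1 synonymous.
Position 2: none → 0 synonymous.
Position 3: CGU, CGC, CGG → 3 synonymous.
Total: 1 + 0 + 3 = 4.

4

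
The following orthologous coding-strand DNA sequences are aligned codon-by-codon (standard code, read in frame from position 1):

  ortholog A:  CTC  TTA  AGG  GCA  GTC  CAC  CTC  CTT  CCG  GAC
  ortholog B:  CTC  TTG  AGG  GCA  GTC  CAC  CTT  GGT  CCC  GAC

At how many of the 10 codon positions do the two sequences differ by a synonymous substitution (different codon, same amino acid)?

3

Codon 1: CTC Leu / CTC Leu — identical.
Codon 2: TTA Leu / TTG Leu — synonymous.
Codon 3: AGG Arg / AGG Arg — identical.
Codon 4: GCA Ala / GCA Ala — identical.
Codon 5: GTC Val / GTC Val — identical.
Codon 6: CAC His / CAC His — identical.
Codon 7: CTC Leu / CTT Leu — synonymous.
Codon 8: CTT Leu / GGT Gly — nonsynonymous.
Codon 9: CCG Pro / CCC Pro — synonymous.
Codon 10: GAC Asp / GAC Asp — identical.
Synonymous differences: 3.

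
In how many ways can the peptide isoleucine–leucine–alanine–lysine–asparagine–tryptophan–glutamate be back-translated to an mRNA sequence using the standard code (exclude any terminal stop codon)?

576

Ile: 3 codons.
Leu: 6 codons.
Ala: 4 codons.
Lys: 2 codons.
Asn: 2 codons.
Trp: 1 codon.
Glu: 2 codons.
3 × 6 × 4 × 2 × 2 × 1 × 2 = 576.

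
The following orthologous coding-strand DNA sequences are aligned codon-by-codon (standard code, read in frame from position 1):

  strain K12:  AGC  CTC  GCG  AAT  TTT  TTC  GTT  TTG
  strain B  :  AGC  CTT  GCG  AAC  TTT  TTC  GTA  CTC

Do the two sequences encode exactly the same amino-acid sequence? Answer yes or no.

yes

Codon 1: AGC Ser / AGC Ser — identical.
Codon 2: CTC Leu / CTT Leu — synonymous.
Codon 3: GCG Ala / GCG Ala — identical.
Codon 4: AAT Asn / AAC Asn — synonymous.
Codon 5: TTT Phe / TTT Phe — identical.
Codon 6: TTC Phe / TTC Phe — identical.
Codon 7: GTT Val / GTA Val — synonymous.
Codon 8: TTG Leu / CTC Leu — synonymous.
Nonsynonymous differences: 0 → same protein.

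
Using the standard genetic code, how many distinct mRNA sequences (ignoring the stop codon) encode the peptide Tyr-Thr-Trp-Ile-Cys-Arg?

288

Tyr: 2 codons.
Thr: 4 codons.
Trp: 1 codon.
Ile: 3 codons.
Cys: 2 codons.
Arg: 6 codons.
2 × 4 × 1 × 3 × 2 × 6 = 288.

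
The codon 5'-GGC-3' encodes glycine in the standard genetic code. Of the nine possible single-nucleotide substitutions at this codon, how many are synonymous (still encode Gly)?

Position 1: none → 0 synonymous.
Position 2: none → 0 synonymous.
Position 3: GGT, GGA, GGG → 3 synonymous.
Total: 0 + 0 + 3 = 3.

3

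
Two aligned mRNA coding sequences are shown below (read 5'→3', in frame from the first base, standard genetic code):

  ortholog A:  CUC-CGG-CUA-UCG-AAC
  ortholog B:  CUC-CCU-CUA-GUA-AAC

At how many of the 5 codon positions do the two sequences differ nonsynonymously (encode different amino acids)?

Codon 1: CUC Leu / CUC Leu — identical.
Codon 2: CGG Arg / CCU Pro — nonsynonymous.
Codon 3: CUA Leu / CUA Leu — identical.
Codon 4: UCG Ser / GUA Val — nonsynonymous.
Codon 5: AAC Asn / AAC Asn — identical.
Nonsynonymous differences: 2.

2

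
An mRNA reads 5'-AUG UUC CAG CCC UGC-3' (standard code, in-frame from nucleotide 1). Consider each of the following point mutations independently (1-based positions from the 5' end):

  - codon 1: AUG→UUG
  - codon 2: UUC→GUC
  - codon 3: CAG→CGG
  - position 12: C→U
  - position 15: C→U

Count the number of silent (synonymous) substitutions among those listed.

2

Codon 1: AUG (Met) → UUG (Leu) — missense.
Codon 2: UUC (Phe) → GUC (Val) — missense.
Codon 3: CAG (Gln) → CGG (Arg) — missense.
Codon 4: CCC (Pro) → CCU (Pro) — synonymous.
Codon 5: UGC (Cys) → UGU (Cys) — synonymous.
Synonymous: 2 of 5.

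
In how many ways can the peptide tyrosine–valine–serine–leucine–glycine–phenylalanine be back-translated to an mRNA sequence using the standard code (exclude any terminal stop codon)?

2304

Tyr: 2 codons.
Val: 4 codons.
Ser: 6 codons.
Leu: 6 codons.
Gly: 4 codons.
Phe: 2 codons.
2 × 4 × 6 × 6 × 4 × 2 = 2304.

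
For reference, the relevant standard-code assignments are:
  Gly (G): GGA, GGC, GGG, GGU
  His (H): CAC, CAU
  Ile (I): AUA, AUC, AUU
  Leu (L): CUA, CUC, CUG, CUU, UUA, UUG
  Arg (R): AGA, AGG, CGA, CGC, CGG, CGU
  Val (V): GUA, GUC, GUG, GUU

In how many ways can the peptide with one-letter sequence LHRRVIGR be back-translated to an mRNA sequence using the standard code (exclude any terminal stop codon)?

124416

Leu: 6 codons.
His: 2 codons.
Arg: 6 codons.
Arg: 6 codons.
Val: 4 codons.
Ile: 3 codons.
Gly: 4 codons.
Arg: 6 codons.
6 × 2 × 6 × 6 × 4 × 3 × 4 × 6 = 124416.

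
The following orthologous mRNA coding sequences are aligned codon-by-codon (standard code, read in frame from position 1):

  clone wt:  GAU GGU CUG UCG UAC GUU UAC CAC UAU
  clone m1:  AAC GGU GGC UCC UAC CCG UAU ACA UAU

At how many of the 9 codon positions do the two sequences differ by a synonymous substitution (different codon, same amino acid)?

2

Codon 1: GAU Asp / AAC Asn — nonsynonymous.
Codon 2: GGU Gly / GGU Gly — identical.
Codon 3: CUG Leu / GGC Gly — nonsynonymous.
Codon 4: UCG Ser / UCC Ser — synonymous.
Codon 5: UAC Tyr / UAC Tyr — identical.
Codon 6: GUU Val / CCG Pro — nonsynonymous.
Codon 7: UAC Tyr / UAU Tyr — synonymous.
Codon 8: CAC His / ACA Thr — nonsynonymous.
Codon 9: UAU Tyr / UAU Tyr — identical.
Synonymous differences: 2.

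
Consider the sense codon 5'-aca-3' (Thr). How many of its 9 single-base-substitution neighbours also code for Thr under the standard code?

3

Position 1: none → 0 synonymous.
Position 2: none → 0 synonymous.
Position 3: ACU, ACC, ACG → 3 synonymous.
Total: 0 + 0 + 3 = 3.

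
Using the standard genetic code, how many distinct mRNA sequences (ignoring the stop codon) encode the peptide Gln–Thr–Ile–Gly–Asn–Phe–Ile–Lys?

2304

Gln: 2 codons.
Thr: 4 codons.
Ile: 3 codons.
Gly: 4 codons.
Asn: 2 codons.
Phe: 2 codons.
Ile: 3 codons.
Lys: 2 codons.
2 × 4 × 3 × 4 × 2 × 2 × 3 × 2 = 2304.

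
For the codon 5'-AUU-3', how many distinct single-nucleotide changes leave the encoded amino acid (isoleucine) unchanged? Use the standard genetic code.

2

Position 1: none → 0 synonymous.
Position 2: none → 0 synonymous.
Position 3: AUC, AUA → 2 synonymous.
Total: 0 + 0 + 2 = 2.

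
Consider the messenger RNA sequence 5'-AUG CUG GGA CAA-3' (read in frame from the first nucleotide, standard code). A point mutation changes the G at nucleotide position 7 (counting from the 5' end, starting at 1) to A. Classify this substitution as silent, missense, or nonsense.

Position 7 falls in codon 3: GGA → Gly.
After the substitution the codon is AGA → Arg.
Gly ≠ Arg, so this is a missense mutation.

missense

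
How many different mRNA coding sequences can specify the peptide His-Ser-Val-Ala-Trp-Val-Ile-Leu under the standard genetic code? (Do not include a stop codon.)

13824

His: 2 codons.
Ser: 6 codons.
Val: 4 codons.
Ala: 4 codons.
Trp: 1 codon.
Val: 4 codons.
Ile: 3 codons.
Leu: 6 codons.
2 × 6 × 4 × 4 × 1 × 4 × 3 × 6 = 13824.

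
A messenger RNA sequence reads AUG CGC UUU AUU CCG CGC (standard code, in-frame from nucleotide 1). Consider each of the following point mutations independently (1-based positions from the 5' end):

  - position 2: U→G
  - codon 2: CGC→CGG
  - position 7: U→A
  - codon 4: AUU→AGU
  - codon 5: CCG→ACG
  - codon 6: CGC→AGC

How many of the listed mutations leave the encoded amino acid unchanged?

Codon 1: AUG (Met) → AGG (Arg) — missense.
Codon 2: CGC (Arg) → CGG (Arg) — synonymous.
Codon 3: UUU (Phe) → AUU (Ile) — missense.
Codon 4: AUU (Ile) → AGU (Ser) — missense.
Codon 5: CCG (Pro) → ACG (Thr) — missense.
Codon 6: CGC (Arg) → AGC (Ser) — missense.
Synonymous: 1 of 6.

1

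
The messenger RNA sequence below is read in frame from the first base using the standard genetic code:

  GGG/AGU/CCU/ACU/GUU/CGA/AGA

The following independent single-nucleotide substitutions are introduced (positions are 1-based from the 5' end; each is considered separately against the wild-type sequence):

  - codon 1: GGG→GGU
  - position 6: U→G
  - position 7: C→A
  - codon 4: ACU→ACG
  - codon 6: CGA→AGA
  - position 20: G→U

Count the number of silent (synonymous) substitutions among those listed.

Codon 1: GGG (Gly) → GGU (Gly) — synonymous.
Codon 2: AGU (Ser) → AGG (Arg) — missense.
Codon 3: CCU (Pro) → ACU (Thr) — missense.
Codon 4: ACU (Thr) → ACG (Thr) — synonymous.
Codon 6: CGA (Arg) → AGA (Arg) — synonymous.
Codon 7: AGA (Arg) → AUA (Ile) — missense.
Synonymous: 3 of 6.

3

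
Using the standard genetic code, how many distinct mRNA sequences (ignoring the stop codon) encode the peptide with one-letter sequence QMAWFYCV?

Gln: 2 codons.
Met: 1 codon.
Ala: 4 codons.
Trp: 1 codon.
Phe: 2 codons.
Tyr: 2 codons.
Cys: 2 codons.
Val: 4 codons.
2 × 1 × 4 × 1 × 2 × 2 × 2 × 4 = 256.

256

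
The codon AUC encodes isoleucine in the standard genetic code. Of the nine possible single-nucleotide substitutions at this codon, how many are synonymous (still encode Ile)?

2

Position 1: none → 0 synonymous.
Position 2: none → 0 synonymous.
Position 3: AUU, AUA → 2 synonymous.
Total: 0 + 0 + 2 = 2.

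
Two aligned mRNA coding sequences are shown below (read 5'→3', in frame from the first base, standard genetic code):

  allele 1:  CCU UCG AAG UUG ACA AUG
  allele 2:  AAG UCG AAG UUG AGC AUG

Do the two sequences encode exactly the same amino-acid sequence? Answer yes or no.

no

Codon 1: CCU Pro / AAG Lys — nonsynonymous.
Codon 2: UCG Ser / UCG Ser — identical.
Codon 3: AAG Lys / AAG Lys — identical.
Codon 4: UUG Leu / UUG Leu — identical.
Codon 5: ACA Thr / AGC Ser — nonsynonymous.
Codon 6: AUG Met / AUG Met — identical.
Nonsynonymous differences: 2 → different protein.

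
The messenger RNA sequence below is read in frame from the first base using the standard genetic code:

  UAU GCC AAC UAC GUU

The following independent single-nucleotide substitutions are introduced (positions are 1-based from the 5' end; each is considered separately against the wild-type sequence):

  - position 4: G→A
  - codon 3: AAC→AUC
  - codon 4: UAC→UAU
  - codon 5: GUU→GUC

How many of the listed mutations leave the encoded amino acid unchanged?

Codon 2: GCC (Ala) → ACC (Thr) — missense.
Codon 3: AAC (Asn) → AUC (Ile) — missense.
Codon 4: UAC (Tyr) → UAU (Tyr) — synonymous.
Codon 5: GUU (Val) → GUC (Val) — synonymous.
Synonymous: 2 of 4.

2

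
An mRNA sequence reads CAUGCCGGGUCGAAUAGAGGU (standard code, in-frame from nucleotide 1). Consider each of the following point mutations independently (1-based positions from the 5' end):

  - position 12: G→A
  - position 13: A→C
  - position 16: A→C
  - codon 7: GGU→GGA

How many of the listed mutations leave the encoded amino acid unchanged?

Codon 4: UCG (Ser) → UCA (Ser) — synonymous.
Codon 5: AAU (Asn) → CAU (His) — missense.
Codon 6: AGA (Arg) → CGA (Arg) — synonymous.
Codon 7: GGU (Gly) → GGA (Gly) — synonymous.
Synonymous: 3 of 4.

3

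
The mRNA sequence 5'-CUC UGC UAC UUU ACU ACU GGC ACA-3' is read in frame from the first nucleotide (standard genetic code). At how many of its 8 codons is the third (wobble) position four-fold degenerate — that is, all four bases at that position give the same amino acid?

5

Codon 1 CUC (Leu): third position 4-fold.
Codon 2 UGC (Cys): third position 2-fold.
Codon 3 UAC (Tyr): third position 2-fold.
Codon 4 UUU (Phe): third position 2-fold.
Codon 5 ACU (Thr): third position 4-fold.
Codon 6 ACU (Thr): third position 4-fold.
Codon 7 GGC (Gly): third position 4-fold.
Codon 8 ACA (Thr): third position 4-fold.
Four-fold degenerate third positions: 5.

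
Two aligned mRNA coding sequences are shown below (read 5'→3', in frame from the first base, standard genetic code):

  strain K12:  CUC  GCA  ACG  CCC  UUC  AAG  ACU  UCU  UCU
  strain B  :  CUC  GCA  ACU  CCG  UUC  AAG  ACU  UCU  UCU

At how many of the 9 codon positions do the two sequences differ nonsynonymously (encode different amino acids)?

0

Codon 1: CUC Leu / CUC Leu — identical.
Codon 2: GCA Ala / GCA Ala — identical.
Codon 3: ACG Thr / ACU Thr — synonymous.
Codon 4: CCC Pro / CCG Pro — synonymous.
Codon 5: UUC Phe / UUC Phe — identical.
Codon 6: AAG Lys / AAG Lys — identical.
Codon 7: ACU Thr / ACU Thr — identical.
Codon 8: UCU Ser / UCU Ser — identical.
Codon 9: UCU Ser / UCU Ser — identical.
Nonsynonymous differences: 0.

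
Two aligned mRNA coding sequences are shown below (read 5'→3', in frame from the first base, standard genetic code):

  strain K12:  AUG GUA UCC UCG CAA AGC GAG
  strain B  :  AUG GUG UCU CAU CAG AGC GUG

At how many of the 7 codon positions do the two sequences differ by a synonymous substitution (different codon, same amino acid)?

3

Codon 1: AUG Met / AUG Met — identical.
Codon 2: GUA Val / GUG Val — synonymous.
Codon 3: UCC Ser / UCU Ser — synonymous.
Codon 4: UCG Ser / CAU His — nonsynonymous.
Codon 5: CAA Gln / CAG Gln — synonymous.
Codon 6: AGC Ser / AGC Ser — identical.
Codon 7: GAG Glu / GUG Val — nonsynonymous.
Synonymous differences: 3.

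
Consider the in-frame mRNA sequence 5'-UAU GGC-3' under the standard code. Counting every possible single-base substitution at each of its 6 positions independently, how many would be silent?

Codon 1 (UAU, Tyr): 1 synonymous substitution.
Codon 2 (GGC, Gly): 3 synonymous substitutions.
Total: 1 + 3 = 4.

4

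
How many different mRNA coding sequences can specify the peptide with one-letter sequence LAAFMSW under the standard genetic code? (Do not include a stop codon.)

1152

Leu: 6 codons.
Ala: 4 codons.
Ala: 4 codons.
Phe: 2 codons.
Met: 1 codon.
Ser: 6 codons.
Trp: 1 codon.
6 × 4 × 4 × 2 × 1 × 6 × 1 = 1152.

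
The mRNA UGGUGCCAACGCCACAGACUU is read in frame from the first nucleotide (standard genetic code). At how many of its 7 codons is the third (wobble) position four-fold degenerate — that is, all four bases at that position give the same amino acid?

2

Codon 1 UGG (Trp): third position 1-fold.
Codon 2 UGC (Cys): third position 2-fold.
Codon 3 CAA (Gln): third position 2-fold.
Codon 4 CGC (Arg): third position 4-fold.
Codon 5 CAC (His): third position 2-fold.
Codon 6 AGA (Arg): third position 2-fold.
Codon 7 CUU (Leu): third position 4-fold.
Four-fold degenerate third positions: 2.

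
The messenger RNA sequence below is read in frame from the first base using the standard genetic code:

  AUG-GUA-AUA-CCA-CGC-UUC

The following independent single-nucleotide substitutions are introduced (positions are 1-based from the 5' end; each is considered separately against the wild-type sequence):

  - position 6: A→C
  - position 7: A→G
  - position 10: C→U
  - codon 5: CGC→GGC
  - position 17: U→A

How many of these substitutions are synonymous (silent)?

Codon 2: GUA (Val) → GUC (Val) — synonymous.
Codon 3: AUA (Ile) → GUA (Val) — missense.
Codon 4: CCA (Pro) → UCA (Ser) — missense.
Codon 5: CGC (Arg) → GGC (Gly) — missense.
Codon 6: UUC (Phe) → UAC (Tyr) — missense.
Synonymous: 1 of 5.

1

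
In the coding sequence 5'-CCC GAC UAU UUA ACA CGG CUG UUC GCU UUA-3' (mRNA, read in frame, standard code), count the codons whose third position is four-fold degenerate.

5

Codon 1 CCC (Pro): third position 4-fold.
Codon 2 GAC (Asp): third position 2-fold.
Codon 3 UAU (Tyr): third position 2-fold.
Codon 4 UUA (Leu): third position 2-fold.
Codon 5 ACA (Thr): third position 4-fold.
Codon 6 CGG (Arg): third position 4-fold.
Codon 7 CUG (Leu): third position 4-fold.
Codon 8 UUC (Phe): third position 2-fold.
Codon 9 GCU (Ala): third position 4-fold.
Codon 10 UUA (Leu): third position 2-fold.
Four-fold degenerate third positions: 5.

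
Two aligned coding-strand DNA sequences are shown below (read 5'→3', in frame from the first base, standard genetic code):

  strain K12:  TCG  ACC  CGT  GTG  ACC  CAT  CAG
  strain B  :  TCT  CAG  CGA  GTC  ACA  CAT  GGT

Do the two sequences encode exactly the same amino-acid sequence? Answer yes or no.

no

Codon 1: TCG Ser / TCT Ser — synonymous.
Codon 2: ACC Thr / CAG Gln — nonsynonymous.
Codon 3: CGT Arg / CGA Arg — synonymous.
Codon 4: GTG Val / GTC Val — synonymous.
Codon 5: ACC Thr / ACA Thr — synonymous.
Codon 6: CAT His / CAT His — identical.
Codon 7: CAG Gln / GGT Gly — nonsynonymous.
Nonsynonymous differences: 2 → different protein.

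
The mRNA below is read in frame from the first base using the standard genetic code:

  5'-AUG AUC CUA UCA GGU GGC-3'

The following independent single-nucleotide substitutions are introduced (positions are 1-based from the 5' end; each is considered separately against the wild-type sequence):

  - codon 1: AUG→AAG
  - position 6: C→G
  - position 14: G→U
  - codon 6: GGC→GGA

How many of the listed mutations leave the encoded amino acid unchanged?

Codon 1: AUG (Met) → AAG (Lys) — missense.
Codon 2: AUC (Ile) → AUG (Met) — missense.
Codon 5: GGU (Gly) → GUU (Val) — missense.
Codon 6: GGC (Gly) → GGA (Gly) — synonymous.
Synonymous: 1 of 4.

1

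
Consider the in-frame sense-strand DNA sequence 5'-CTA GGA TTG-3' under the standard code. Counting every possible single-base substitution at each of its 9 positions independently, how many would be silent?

Codon 1 (CTA, Leu): 4 synonymous substitutions.
Codon 2 (GGA, Gly): 3 synonymous substitutions.
Codon 3 (TTG, Leu): 2 synonymous substitutions.
Total: 4 + 3 + 2 = 9.

9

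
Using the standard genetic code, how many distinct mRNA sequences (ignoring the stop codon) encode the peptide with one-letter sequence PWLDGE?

Pro: 4 codons.
Trp: 1 codon.
Leu: 6 codons.
Asp: 2 codons.
Gly: 4 codons.
Glu: 2 codons.
4 × 1 × 6 × 2 × 4 × 2 = 384.

384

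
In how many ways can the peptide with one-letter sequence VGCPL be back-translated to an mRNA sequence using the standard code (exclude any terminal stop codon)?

Val: 4 codons.
Gly: 4 codons.
Cys: 2 codons.
Pro: 4 codons.
Leu: 6 codons.
4 × 4 × 2 × 4 × 6 = 768.

768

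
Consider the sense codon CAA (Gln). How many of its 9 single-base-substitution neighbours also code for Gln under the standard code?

Position 1: none → 0 synonymous.
Position 2: none → 0 synonymous.
Position 3: CAG → 1 synonymous.
Total: 0 + 0 + 1 = 1.

1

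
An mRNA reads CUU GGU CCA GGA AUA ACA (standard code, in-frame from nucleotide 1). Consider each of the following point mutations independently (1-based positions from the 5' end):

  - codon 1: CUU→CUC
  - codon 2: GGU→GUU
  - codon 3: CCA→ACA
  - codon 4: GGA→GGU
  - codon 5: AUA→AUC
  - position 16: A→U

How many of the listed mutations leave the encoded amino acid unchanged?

3

Codon 1: CUU (Leu) → CUC (Leu) — synonymous.
Codon 2: GGU (Gly) → GUU (Val) — missense.
Codon 3: CCA (Pro) → ACA (Thr) — missense.
Codon 4: GGA (Gly) → GGU (Gly) — synonymous.
Codon 5: AUA (Ile) → AUC (Ile) — synonymous.
Codon 6: ACA (Thr) → UCA (Ser) — missense.
Synonymous: 3 of 6.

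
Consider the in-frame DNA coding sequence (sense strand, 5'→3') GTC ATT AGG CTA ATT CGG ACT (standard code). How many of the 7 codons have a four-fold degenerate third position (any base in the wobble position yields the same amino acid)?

4

Codon 1 GTC (Val): third position 4-fold.
Codon 2 ATT (Ile): third position 3-fold.
Codon 3 AGG (Arg): third position 2-fold.
Codon 4 CTA (Leu): third position 4-fold.
Codon 5 ATT (Ile): third position 3-fold.
Codon 6 CGG (Arg): third position 4-fold.
Codon 7 ACT (Thr): third position 4-fold.
Four-fold degenerate third positions: 4.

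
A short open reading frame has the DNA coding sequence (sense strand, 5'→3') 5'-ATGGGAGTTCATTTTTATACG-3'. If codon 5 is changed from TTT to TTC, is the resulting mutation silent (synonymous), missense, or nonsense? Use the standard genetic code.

silent

Position 15 falls in codon 5: TTT → Phe.
After the substitution the codon is TTC → Phe.
Both encode Phe, so the change is synonymous.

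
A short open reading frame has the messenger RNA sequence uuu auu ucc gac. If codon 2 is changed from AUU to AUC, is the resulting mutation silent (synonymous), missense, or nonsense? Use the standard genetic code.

Position 6 falls in codon 2: AUU → Ile.
After the substitution the codon is AUC → Ile.
Both encode Ile, so the change is synonymous.

silent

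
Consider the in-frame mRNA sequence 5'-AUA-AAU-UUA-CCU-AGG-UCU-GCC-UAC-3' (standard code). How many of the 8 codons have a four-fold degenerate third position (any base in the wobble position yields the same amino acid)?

3

Codon 1 AUA (Ile): third position 3-fold.
Codon 2 AAU (Asn): third position 2-fold.
Codon 3 UUA (Leu): third position 2-fold.
Codon 4 CCU (Pro): third position 4-fold.
Codon 5 AGG (Arg): third position 2-fold.
Codon 6 UCU (Ser): third position 4-fold.
Codon 7 GCC (Ala): third position 4-fold.
Codon 8 UAC (Tyr): third position 2-fold.
Four-fold degenerate third positions: 3.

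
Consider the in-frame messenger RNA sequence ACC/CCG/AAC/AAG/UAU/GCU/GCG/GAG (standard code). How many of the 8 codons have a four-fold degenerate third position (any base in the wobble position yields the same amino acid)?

Codon 1 ACC (Thr): third position 4-fold.
Codon 2 CCG (Pro): third position 4-fold.
Codon 3 AAC (Asn): third position 2-fold.
Codon 4 AAG (Lys): third position 2-fold.
Codon 5 UAU (Tyr): third position 2-fold.
Codon 6 GCU (Ala): third position 4-fold.
Codon 7 GCG (Ala): third position 4-fold.
Codon 8 GAG (Glu): third position 2-fold.
Four-fold degenerate third positions: 4.

4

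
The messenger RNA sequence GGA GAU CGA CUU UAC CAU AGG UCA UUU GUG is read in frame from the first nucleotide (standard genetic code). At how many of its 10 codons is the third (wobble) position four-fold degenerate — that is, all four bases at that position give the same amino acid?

Codon 1 GGA (Gly): third position 4-fold.
Codon 2 GAU (Asp): third position 2-fold.
Codon 3 CGA (Arg): third position 4-fold.
Codon 4 CUU (Leu): third position 4-fold.
Codon 5 UAC (Tyr): third position 2-fold.
Codon 6 CAU (His): third position 2-fold.
Codon 7 AGG (Arg): third position 2-fold.
Codon 8 UCA (Ser): third position 4-fold.
Codon 9 UUU (Phe): third position 2-fold.
Codon 10 GUG (Val): third position 4-fold.
Four-fold degenerate third positions: 5.

5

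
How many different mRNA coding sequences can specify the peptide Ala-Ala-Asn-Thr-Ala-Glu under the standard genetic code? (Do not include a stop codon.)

Ala: 4 codons.
Ala: 4 codons.
Asn: 2 codons.
Thr: 4 codons.
Ala: 4 codons.
Glu: 2 codons.
4 × 4 × 2 × 4 × 4 × 2 = 1024.

1024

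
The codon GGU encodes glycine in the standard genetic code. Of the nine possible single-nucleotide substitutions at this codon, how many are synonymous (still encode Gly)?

Position 1: none → 0 synonymous.
Position 2: none → 0 synonymous.
Position 3: GGC, GGA, GGG → 3 synonymous.
Total: 0 + 0 + 3 = 3.

3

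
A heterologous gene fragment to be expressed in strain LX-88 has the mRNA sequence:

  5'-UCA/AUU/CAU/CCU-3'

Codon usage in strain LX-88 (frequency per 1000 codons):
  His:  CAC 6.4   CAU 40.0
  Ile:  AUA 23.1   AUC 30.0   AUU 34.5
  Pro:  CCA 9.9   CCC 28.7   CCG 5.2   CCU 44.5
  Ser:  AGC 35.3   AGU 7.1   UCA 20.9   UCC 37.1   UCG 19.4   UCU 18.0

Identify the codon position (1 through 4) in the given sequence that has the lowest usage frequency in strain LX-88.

1

Codon 1 UCA (Ser): 20.9 per 1000.
Codon 2 AUU (Ile): 34.5 per 1000.
Codon 3 CAU (His): 40.0 per 1000.
Codon 4 CCU (Pro): 44.5 per 1000.
Lowest frequency is 20.9 at codon 1.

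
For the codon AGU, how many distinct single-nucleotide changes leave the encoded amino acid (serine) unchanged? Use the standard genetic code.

Position 1: none → 0 synonymous.
Position 2: none → 0 synonymous.
Position 3: AGC → 1 synonymous.
Total: 0 + 0 + 1 = 1.

1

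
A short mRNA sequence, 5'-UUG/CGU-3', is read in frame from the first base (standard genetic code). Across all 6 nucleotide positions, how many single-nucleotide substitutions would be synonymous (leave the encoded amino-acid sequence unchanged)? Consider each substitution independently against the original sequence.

5

Codon 1 (UUG, Leu): 2 synonymous substitutions.
Codon 2 (CGU, Arg): 3 synonymous substitutions.
Total: 2 + 3 = 5.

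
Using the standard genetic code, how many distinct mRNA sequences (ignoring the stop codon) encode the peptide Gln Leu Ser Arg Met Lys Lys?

1728

Gln: 2 codons.
Leu: 6 codons.
Ser: 6 codons.
Arg: 6 codons.
Met: 1 codon.
Lys: 2 codons.
Lys: 2 codons.
2 × 6 × 6 × 6 × 1 × 2 × 2 = 1728.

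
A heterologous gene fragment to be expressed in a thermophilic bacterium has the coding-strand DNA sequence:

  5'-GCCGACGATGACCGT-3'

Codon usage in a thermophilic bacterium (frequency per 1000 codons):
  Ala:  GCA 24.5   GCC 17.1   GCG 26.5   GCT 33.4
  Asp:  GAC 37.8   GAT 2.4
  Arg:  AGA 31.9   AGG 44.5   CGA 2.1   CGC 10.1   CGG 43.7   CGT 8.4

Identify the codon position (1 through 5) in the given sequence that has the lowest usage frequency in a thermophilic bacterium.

Codon 1 GCC (Ala): 17.1 per 1000.
Codon 2 GAC (Asp): 37.8 per 1000.
Codon 3 GAT (Asp): 2.4 per 1000.
Codon 4 GAC (Asp): 37.8 per 1000.
Codon 5 CGT (Arg): 8.4 per 1000.
Lowest frequency is 2.4 at codon 3.

3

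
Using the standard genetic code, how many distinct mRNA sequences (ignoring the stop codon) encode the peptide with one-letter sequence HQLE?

48

His: 2 codons.
Gln: 2 codons.
Leu: 6 codons.
Glu: 2 codons.
2 × 2 × 6 × 2 = 48.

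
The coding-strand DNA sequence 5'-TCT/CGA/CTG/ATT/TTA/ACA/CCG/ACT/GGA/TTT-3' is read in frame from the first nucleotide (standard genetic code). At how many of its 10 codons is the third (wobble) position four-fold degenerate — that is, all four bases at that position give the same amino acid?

7

Codon 1 TCT (Ser): third position 4-fold.
Codon 2 CGA (Arg): third position 4-fold.
Codon 3 CTG (Leu): third position 4-fold.
Codon 4 ATT (Ile): third position 3-fold.
Codon 5 TTA (Leu): third position 2-fold.
Codon 6 ACA (Thr): third position 4-fold.
Codon 7 CCG (Pro): third position 4-fold.
Codon 8 ACT (Thr): third position 4-fold.
Codon 9 GGA (Gly): third position 4-fold.
Codon 10 TTT (Phe): third position 2-fold.
Four-fold degenerate third positions: 7.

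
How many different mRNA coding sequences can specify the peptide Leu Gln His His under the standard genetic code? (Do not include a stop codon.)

Leu: 6 codons.
Gln: 2 codons.
His: 2 codons.
His: 2 codons.
6 × 2 × 2 × 2 = 48.

48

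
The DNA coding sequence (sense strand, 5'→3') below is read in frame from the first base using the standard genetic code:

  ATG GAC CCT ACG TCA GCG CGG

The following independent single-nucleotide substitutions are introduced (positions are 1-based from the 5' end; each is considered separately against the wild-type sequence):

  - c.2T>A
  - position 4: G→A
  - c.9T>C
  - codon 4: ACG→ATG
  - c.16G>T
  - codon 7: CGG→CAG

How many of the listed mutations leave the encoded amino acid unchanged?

1

Codon 1: ATG (Met) → AAG (Lys) — missense.
Codon 2: GAC (Asp) → AAC (Asn) — missense.
Codon 3: CCT (Pro) → CCC (Pro) — synonymous.
Codon 4: ACG (Thr) → ATG (Met) — missense.
Codon 6: GCG (Ala) → TCG (Ser) — missense.
Codon 7: CGG (Arg) → CAG (Gln) — missense.
Synonymous: 1 of 6.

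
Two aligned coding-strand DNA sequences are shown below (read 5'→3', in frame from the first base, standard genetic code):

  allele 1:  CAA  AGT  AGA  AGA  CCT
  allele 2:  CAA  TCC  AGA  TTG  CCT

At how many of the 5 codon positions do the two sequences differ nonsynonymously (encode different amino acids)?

Codon 1: CAA Gln / CAA Gln — identical.
Codon 2: AGT Ser / TCC Ser — synonymous.
Codon 3: AGA Arg / AGA Arg — identical.
Codon 4: AGA Arg / TTG Leu — nonsynonymous.
Codon 5: CCT Pro / CCT Pro — identical.
Nonsynonymous differences: 1.

1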